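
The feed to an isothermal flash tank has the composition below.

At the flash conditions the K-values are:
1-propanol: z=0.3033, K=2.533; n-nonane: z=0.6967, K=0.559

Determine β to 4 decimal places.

β = 0.2333

Rachford–Rice: g(β) = Σ zᵢ(Kᵢ−1)/(1+β(Kᵢ−1)) = 0.
Feasibility: ΣzᵢKᵢ = 1.1577, Σzᵢ/Kᵢ = 1.3661 — both > 1, two phases present.
Binary case is linear: z₁(K₁−1)(1+β(K₂−1)) + z₂(K₂−1)(1+β(K₁−1)) = 0
⇒ β = [z₁(K₁−1)+z₂(K₂−1)] / [−(K₁−1)(K₂−1)] = 0.15771/0.67605 = 0.2333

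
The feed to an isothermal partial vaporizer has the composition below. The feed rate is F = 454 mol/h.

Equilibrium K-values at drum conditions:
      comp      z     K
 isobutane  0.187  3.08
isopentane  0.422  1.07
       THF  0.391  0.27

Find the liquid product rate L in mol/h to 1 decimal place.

L = 382.7 mol/h

Material balance + equilibrium reduce to Σ zᵢ(Kᵢ−1)/(1+V/F(Kᵢ−1)) = 0.
Feasibility: ΣzᵢKᵢ = 1.133, Σzᵢ/Kᵢ = 1.903 — both > 1, two phases present.
Iterate (Newton) starting at V/F = 0.5:
  V/F = 0.500: g = -0.2303, g' = -0.713 → V/F = 0.177
  V/F = 0.177: g = -0.0143, g' = -0.709 → V/F = 0.157
Converged at V/F = 0.157.
Then V = V/F·F = 0.1571·454 = 71.3 mol/h and L = F − V = 382.7 mol/h.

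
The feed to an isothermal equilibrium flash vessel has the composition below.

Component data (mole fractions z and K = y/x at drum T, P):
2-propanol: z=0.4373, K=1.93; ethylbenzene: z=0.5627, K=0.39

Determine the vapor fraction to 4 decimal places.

ψ = 0.1118

Material balance + equilibrium reduce to Σ zᵢ(Kᵢ−1)/(1+ψ(Kᵢ−1)) = 0.
Feasibility: ΣzᵢKᵢ = 1.0634, Σzᵢ/Kᵢ = 1.6694 — both > 1, two phases present.
Newton–Raphson from ψ = 0.5:
  ψ = 0.5000: g = -0.21628, g' = -0.6097 → ψ = 0.1453
  ψ = 0.1453: g = -0.01834, g' = -0.5456 → ψ = 0.1117
  ψ = 0.1117: g = 0.00009, g' = -0.5515 → ψ = 0.1118
Converged at ψ = 0.1118.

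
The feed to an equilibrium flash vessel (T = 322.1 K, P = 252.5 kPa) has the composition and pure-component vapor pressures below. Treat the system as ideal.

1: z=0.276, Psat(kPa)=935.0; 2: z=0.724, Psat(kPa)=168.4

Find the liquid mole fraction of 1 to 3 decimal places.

x_1 = 0.110

Raoult's law: Kᵢ = Pᵢˢᵃᵗ/P = Pᵢˢᵃᵗ/252.5.
  K_1 = 935.0/252.5 = 3.70297, K_2 = 168.4/252.5 = 0.66693
Material balance + equilibrium reduce to Σ zᵢ(Kᵢ−1)/(1+ψ(Kᵢ−1)) = 0.
g(0) = ΣzᵢKᵢ − 1 = 0.505 and g(1) = 1 − Σzᵢ/Kᵢ = -0.160, so a root lies in (0, 1).
Newton iteration, ψ⁰ = 0.5:
  ψ = 0.500: g = 0.0279, g' = -0.480 → ψ = 0.558
  ψ = 0.558: g = 0.0012, g' = -0.442 → ψ = 0.561
Converged at ψ = 0.561.
Compositions from xᵢ = zᵢ/(1+ψ(Kᵢ−1)), yᵢ = Kᵢxᵢ:
  1: x = 0.110, y = 0.406
  2: x = 0.890, y = 0.594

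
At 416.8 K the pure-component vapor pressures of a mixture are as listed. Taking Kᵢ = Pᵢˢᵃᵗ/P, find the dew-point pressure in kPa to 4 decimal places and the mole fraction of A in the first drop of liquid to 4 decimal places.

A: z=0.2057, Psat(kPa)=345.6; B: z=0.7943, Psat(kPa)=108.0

At the dew point ψ → 1, so Σzᵢ/Kᵢ = 1 with Kᵢ = Pᵢˢᵃᵗ/P ⇒ 1/P = Σzᵢ/Pᵢˢᵃᵗ.
1/P = 0.2057/345.6 + 0.7943/108.0 = 0.0079498 ⇒ P = 125.7889 kPa
xᵢ = zᵢP/Pᵢˢᵃᵗ ⇒ x_A = 0.2057·125.7889/345.6 = 0.0749

Pdew = 125.7889 kPa, x_A = 0.0749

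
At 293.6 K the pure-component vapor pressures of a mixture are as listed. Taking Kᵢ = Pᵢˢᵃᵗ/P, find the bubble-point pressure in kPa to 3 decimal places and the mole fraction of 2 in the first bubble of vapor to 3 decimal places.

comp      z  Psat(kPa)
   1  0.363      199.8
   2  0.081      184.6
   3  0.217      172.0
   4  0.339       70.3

At the bubble point ψ → 0, so ΣzᵢKᵢ = 1 with Kᵢ = Pᵢˢᵃᵗ/P ⇒ P = ΣzᵢPᵢˢᵃᵗ.
P = 0.363·199.8 + 0.081·184.6 + 0.217·172.0 + 0.339·70.3 = 148.636 kPa
yᵢ = zᵢPᵢˢᵃᵗ/P ⇒ y_2 = 0.081·184.6/148.636 = 0.101

Pbub = 148.636 kPa, y_2 = 0.101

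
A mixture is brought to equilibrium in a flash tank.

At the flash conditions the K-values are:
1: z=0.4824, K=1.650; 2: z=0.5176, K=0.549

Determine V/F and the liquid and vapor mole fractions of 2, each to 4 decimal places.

Iterate (Newton) starting at V/F = 0.56:
  V/F = 0.5600: g = -0.08243, g' = -0.2980 → V/F = 0.2834
  V/F = 0.2834: g = -0.00286, g' = -0.2837 → V/F = 0.2733
Converged at V/F = 0.2733.
Compositions from xᵢ = zᵢ/(1+V/F(Kᵢ−1)), yᵢ = Kᵢxᵢ:
  1: x = 0.4096, y = 0.6759
  2: x = 0.5904, y = 0.3241

V/F = 0.2733, x_2 = 0.5904, y_2 = 0.3241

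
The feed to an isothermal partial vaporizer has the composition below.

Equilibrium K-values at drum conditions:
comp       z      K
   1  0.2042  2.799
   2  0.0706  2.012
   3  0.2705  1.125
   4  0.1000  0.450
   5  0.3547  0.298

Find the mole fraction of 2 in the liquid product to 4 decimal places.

x_2 = 0.0579

Material balance + equilibrium reduce to Σ zᵢ(Kᵢ−1)/(1+β(Kᵢ−1)) = 0.
Feasibility: ΣzᵢKᵢ = 1.1686, Σzᵢ/Kᵢ = 1.7610 — both > 1, two phases present.
Newton iteration, β⁰ = 0.32:
  β = 0.3200: g = -0.06827, g' = -0.6467 → β = 0.2144
  β = 0.2144: g = 0.00125, g' = -0.6781 → β = 0.2163
Converged at β = 0.2163.
Compositions from xᵢ = zᵢ/(1+β(Kᵢ−1)), yᵢ = Kᵢxᵢ:
  1: x = 0.1470, y = 0.4115
  2: x = 0.0579, y = 0.1165
  3: x = 0.2634, y = 0.2963
  4: x = 0.1135, y = 0.0511
  5: x = 0.4182, y = 0.1246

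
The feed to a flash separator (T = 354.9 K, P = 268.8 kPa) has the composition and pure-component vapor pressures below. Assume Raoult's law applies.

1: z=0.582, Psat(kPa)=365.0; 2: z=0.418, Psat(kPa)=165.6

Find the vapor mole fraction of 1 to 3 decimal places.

y_1 = 0.703

Raoult's law: Kᵢ = Pᵢˢᵃᵗ/P = Pᵢˢᵃᵗ/268.8.
  K_1 = 365.0/268.8 = 1.35789, K_2 = 165.6/268.8 = 0.61607
Material balance + equilibrium reduce to Σ zᵢ(Kᵢ−1)/(1+β(Kᵢ−1)) = 0.
Check two-phase: ΣzᵢKᵢ = 1.048 > 1 and Σzᵢ/Kᵢ = 1.107 > 1, so g(0) = 0.048 > 0 and g(1) = -0.107 < 0.
Binary case is linear: z₁(K₁−1)(1+β(K₂−1)) + z₂(K₂−1)(1+β(K₁−1)) = 0
⇒ β = [z₁(K₁−1)+z₂(K₂−1)] / [−(K₁−1)(K₂−1)] = 0.0478/0.1374 = 0.348
Compositions from xᵢ = zᵢ/(1+β(Kᵢ−1)), yᵢ = Kᵢxᵢ:
  1: x = 0.518, y = 0.703
  2: x = 0.482, y = 0.297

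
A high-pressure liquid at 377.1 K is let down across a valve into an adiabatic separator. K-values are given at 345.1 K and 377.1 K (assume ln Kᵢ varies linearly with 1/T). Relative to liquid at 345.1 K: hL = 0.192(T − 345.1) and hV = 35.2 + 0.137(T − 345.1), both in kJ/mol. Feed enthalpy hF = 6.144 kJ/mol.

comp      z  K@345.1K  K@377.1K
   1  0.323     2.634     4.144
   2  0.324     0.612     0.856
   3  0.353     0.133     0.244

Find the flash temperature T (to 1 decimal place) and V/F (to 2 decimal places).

Adiabatic flash: solve Rachford–Rice at each trial T, then check hF = ψ·hV(T) + (1−ψ)·hL(T).
  T = 345.1 K: K = (2.634, 0.612, 0.133), RR gives ψ = 0.088, H_out = 3.096 kJ/mol
  T = 377.1 K: K = (4.144, 0.856, 0.244), RR gives ψ = 0.417, H_out = 20.090 kJ/mol
  T = 361.1 K: K = (3.337, 0.729, 0.183), RR gives ψ = 0.268, H_out = 12.272 kJ/mol
  T = 353.1 K: K = (2.973, 0.669, 0.156), RR gives ψ = 0.185, H_out = 7.962 kJ/mol
  T = 349.1 K: K = (2.800, 0.640, 0.144), RR gives ψ = 0.139, H_out = 5.618 kJ/mol
  T = 351.1 K: K = (2.886, 0.655, 0.150), RR gives ψ = 0.162, H_out = 6.809 kJ/mol
Linear interpolation between T = 349.1 (H_out = 5.618) and T = 351.1 (H_out = 6.809) on hF = 6.144 gives T ≈ 350.0 K, at which ψ = 0.15.

T = 350.0 K, V/F = 0.15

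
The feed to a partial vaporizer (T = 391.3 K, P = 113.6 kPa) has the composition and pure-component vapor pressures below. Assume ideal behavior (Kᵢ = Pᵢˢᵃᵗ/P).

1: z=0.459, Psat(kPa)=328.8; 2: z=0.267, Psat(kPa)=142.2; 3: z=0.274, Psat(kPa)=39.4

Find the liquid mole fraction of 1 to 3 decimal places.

Raoult's law: Kᵢ = Pᵢˢᵃᵗ/P = Pᵢˢᵃᵗ/113.6.
  K_1 = 328.8/113.6 = 2.89437, K_2 = 142.2/113.6 = 1.25176, K_3 = 39.4/113.6 = 0.34683
Material balance + equilibrium reduce to Σ zᵢ(Kᵢ−1)/(1+ψ(Kᵢ−1)) = 0.
Check two-phase: ΣzᵢKᵢ = 1.758 > 1 and Σzᵢ/Kᵢ = 1.162 > 1, so g(0) = 0.758 > 0 and g(1) = -0.162 < 0.
Newton iteration, ψ⁰ = 0.31:
  ψ = 0.310: g = 0.3858, g' = -0.852 → ψ = 0.763
  ψ = 0.763: g = 0.0554, g' = -0.752 → ψ = 0.836
  ψ = 0.836: g = -0.0025, g' = -0.826 → ψ = 0.833
Converged at ψ = 0.833.
Compositions from xᵢ = zᵢ/(1+ψ(Kᵢ−1)), yᵢ = Kᵢxᵢ:
  1: x = 0.178, y = 0.515
  2: x = 0.221, y = 0.276
  3: x = 0.601, y = 0.209

x_1 = 0.178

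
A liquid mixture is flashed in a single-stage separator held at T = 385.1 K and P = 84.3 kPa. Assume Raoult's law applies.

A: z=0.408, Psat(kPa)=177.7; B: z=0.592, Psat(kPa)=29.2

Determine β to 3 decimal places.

β = 0.090

Raoult's law: Kᵢ = Pᵢˢᵃᵗ/P = Pᵢˢᵃᵗ/84.3.
  K_A = 177.7/84.3 = 2.10795, K_B = 29.2/84.3 = 0.34638
Binary case is linear: z₁(K₁−1)(1+β(K₂−1)) + z₂(K₂−1)(1+β(K₁−1)) = 0
⇒ β = [z₁(K₁−1)+z₂(K₂−1)] / [−(K₁−1)(K₂−1)] = 0.0651/0.7242 = 0.090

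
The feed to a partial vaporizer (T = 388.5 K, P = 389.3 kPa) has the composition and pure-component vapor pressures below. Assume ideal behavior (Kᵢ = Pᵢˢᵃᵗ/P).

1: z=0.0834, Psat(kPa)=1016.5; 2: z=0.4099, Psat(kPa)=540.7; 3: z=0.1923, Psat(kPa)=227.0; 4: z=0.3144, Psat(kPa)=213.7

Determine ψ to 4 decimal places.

ψ = 0.2212

Raoult's law: Kᵢ = Pᵢˢᵃᵗ/P = Pᵢˢᵃᵗ/389.3.
  K_1 = 1016.5/389.3 = 2.611097, K_2 = 540.7/389.3 = 1.388903, K_3 = 227.0/389.3 = 0.583098, K_4 = 213.7/389.3 = 0.548934
Rachford–Rice: g(ψ) = Σ zᵢ(Kᵢ−1)/(1+ψ(Kᵢ−1)) = 0.
Feasibility: ΣzᵢKᵢ = 1.0718, Σzᵢ/Kᵢ = 1.2296 — both > 1, two phases present.
Newton iteration, ψ⁰ = 0.5:
  ψ = 0.5000: g = -0.07652, g' = -0.2699 → ψ = 0.2164
  ψ = 0.2164: g = 0.00138, g' = -0.2907 → ψ = 0.2212
Converged at ψ = 0.2212.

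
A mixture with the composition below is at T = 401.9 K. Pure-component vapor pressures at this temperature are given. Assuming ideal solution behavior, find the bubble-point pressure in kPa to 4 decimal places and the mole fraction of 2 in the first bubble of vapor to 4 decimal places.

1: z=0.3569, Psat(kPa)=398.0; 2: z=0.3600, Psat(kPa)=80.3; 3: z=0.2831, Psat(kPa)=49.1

At the bubble point ψ → 0, so ΣzᵢKᵢ = 1 with Kᵢ = Pᵢˢᵃᵗ/P ⇒ P = ΣzᵢPᵢˢᵃᵗ.
P = 0.3569·398.0 + 0.3600·80.3 + 0.2831·49.1 = 184.8544 kPa
yᵢ = zᵢPᵢˢᵃᵗ/P ⇒ y_2 = 0.3600·80.3/184.8544 = 0.1564

Pbub = 184.8544 kPa, y_2 = 0.1564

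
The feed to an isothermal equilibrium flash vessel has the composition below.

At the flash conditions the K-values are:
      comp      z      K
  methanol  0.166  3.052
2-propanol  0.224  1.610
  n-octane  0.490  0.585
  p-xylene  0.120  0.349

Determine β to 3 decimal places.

β = 0.294

Rachford–Rice: g(β) = Σ zᵢ(Kᵢ−1)/(1+β(Kᵢ−1)) = 0.
g(0) = ΣzᵢKᵢ − 1 = 0.196 and g(1) = 1 − Σzᵢ/Kᵢ = -0.375, so a root lies in (0, 1).
Iterate (Newton) starting at β = 0.5:
  β = 0.500: g = -0.0996, g' = -0.465 → β = 0.286
  β = 0.286: g = 0.0043, g' = -0.523 → β = 0.294
Converged at β = 0.294.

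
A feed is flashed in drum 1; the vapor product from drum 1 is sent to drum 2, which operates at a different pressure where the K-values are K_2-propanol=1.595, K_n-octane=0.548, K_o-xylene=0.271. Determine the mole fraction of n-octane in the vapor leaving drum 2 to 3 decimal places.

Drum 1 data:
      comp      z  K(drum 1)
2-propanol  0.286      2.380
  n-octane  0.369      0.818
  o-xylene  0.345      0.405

Drum 1:
Iterate (Newton) starting at ψ₁ = 0.5:
  ψ₁ = 0.500: g = -0.1325, g' = -0.453 → ψ₁ = 0.207
  ψ₁ = 0.207: g = 0.0029, g' = -0.501 → ψ₁ = 0.213
Converged at ψ₁ = 0.213.
Drum-1 compositions:
  2-propanol: x = 0.221, y = 0.526
  n-octane: x = 0.384, y = 0.314
  o-xylene: x = 0.395, y = 0.160
Drum-2 feed = drum-1 vapor: z₂ = (0.5260, 0.3140, 0.1600).
Drum 2:
Rachford–Rice: g(ψ₂) = Σ zᵢ(Kᵢ−1)/(1+ψ₂(Kᵢ−1)) = 0.
Check two-phase: ΣzᵢKᵢ = 1.054 > 1 and Σzᵢ/Kᵢ = 1.493 > 1, so g(0) = 0.054 > 0 and g(1) = -0.493 < 0.
Newton–Raphson from ψ₂ = 0.5:
  ψ₂ = 0.500: g = -0.1258, g' = -0.428 → ψ₂ = 0.206
  ψ₂ = 0.206: g = -0.0151, g' = -0.344 → ψ₂ = 0.162
Converged at ψ₂ = 0.162.
  2-propanol: x = 0.480, y = 0.765
  n-octane: x = 0.339, y = 0.186
  o-xylene: x = 0.181, y = 0.049

y_n-octane (drum 2) = 0.186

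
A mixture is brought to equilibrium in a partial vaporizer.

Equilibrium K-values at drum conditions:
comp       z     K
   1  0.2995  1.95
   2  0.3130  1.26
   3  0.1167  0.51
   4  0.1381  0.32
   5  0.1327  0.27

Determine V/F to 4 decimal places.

Newton iteration, V/F⁰ = 0.53:
  V/F = 0.5300: g = -0.12130, g' = -0.5313 → V/F = 0.3017
  V/F = 0.3017: g = -0.01287, g' = -0.4374 → V/F = 0.2723
  V/F = 0.2723: g = -0.00007, g' = -0.4327 → V/F = 0.2721
Converged at V/F = 0.2721.

V/F = 0.2721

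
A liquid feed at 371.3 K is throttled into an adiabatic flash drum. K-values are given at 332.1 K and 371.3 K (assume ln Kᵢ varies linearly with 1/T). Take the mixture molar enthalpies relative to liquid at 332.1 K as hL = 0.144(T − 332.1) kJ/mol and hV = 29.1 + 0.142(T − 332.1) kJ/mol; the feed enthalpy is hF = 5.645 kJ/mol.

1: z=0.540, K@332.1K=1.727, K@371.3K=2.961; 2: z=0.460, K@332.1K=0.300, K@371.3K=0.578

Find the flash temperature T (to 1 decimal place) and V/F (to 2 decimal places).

Adiabatic flash: solve Rachford–Rice at each trial T, then check hF = ψ·hV(T) + (1−ψ)·hL(T).
  T = 332.1 K: K = (1.727, 0.300), RR gives ψ = 0.139, H_out = 4.036 kJ/mol
  T = 371.3 K: K = (2.961, 0.578), RR gives ψ = 1.000, H_out = 34.666 kJ/mol
  T = 351.7 K: K = (2.296, 0.424), RR gives ψ = 0.583, H_out = 19.753 kJ/mol
  T = 341.9 K: K = (1.999, 0.358), RR gives ψ = 0.381, H_out = 12.502 kJ/mol
  T = 337.0 K: K = (1.860, 0.328), RR gives ψ = 0.269, H_out = 8.536 kJ/mol
  T = 334.6 K: K = (1.794, 0.314), RR gives ψ = 0.208, H_out = 6.419 kJ/mol
  T = 333.4 K: K = (1.762, 0.307), RR gives ψ = 0.176, H_out = 5.301 kJ/mol
Linear interpolation between T = 333.4 (H_out = 5.301) and T = 334.6 (H_out = 6.419) on hF = 5.645 gives T ≈ 333.8 K, at which ψ = 0.19.

T = 333.8 K, V/F = 0.19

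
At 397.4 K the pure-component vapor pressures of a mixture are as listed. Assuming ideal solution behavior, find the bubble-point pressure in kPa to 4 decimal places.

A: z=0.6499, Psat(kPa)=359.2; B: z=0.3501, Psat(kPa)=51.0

At the bubble point ψ → 0, so ΣzᵢKᵢ = 1 with Kᵢ = Pᵢˢᵃᵗ/P ⇒ P = ΣzᵢPᵢˢᵃᵗ.
P = 0.6499·359.2 + 0.3501·51.0 = 251.2992 kPa

Pbub = 251.2992 kPa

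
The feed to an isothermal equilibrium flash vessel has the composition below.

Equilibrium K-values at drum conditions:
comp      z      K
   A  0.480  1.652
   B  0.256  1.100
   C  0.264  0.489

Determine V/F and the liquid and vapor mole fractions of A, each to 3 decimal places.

Rachford–Rice: g(V/F) = Σ zᵢ(Kᵢ−1)/(1+V/F(Kᵢ−1)) = 0.
Feasibility: ΣzᵢKᵢ = 1.204, Σzᵢ/Kᵢ = 1.063 — both > 1, two phases present.
Iterate (Newton) starting at V/F = 0.5:
  V/F = 0.500: g = 0.0792, g' = -0.243 → V/F = 0.826
  V/F = 0.826: g = -0.0065, g' = -0.295 → V/F = 0.804
Converged at V/F = 0.804.
Compositions from xᵢ = zᵢ/(1+V/F(Kᵢ−1)), yᵢ = Kᵢxᵢ:
  A: x = 0.315, y = 0.520
  B: x = 0.237, y = 0.261
  C: x = 0.448, y = 0.219

V/F = 0.804, x_A = 0.315, y_A = 0.520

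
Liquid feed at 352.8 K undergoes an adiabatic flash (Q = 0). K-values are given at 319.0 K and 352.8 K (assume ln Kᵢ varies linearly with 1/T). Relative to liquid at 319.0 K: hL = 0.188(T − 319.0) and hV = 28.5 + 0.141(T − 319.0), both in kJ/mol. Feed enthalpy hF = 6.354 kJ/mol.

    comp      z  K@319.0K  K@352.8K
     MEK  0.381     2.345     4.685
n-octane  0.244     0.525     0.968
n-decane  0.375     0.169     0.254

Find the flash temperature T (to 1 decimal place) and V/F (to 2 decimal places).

Adiabatic flash: solve Rachford–Rice at each trial T, then check hF = ψ·hV(T) + (1−ψ)·hL(T).
  T = 319.0 K: K = (2.345, 0.525, 0.169), RR gives ψ = 0.089, H_out = 2.541 kJ/mol
  T = 352.8 K: K = (4.685, 0.968, 0.254), RR gives ψ = 0.534, H_out = 20.729 kJ/mol
  T = 335.9 K: K = (3.373, 0.724, 0.209), RR gives ψ = 0.358, H_out = 13.108 kJ/mol
  T = 327.4 K: K = (2.823, 0.618, 0.188), RR gives ψ = 0.243, H_out = 8.397 kJ/mol
  T = 323.2 K: K = (2.576, 0.570, 0.179), RR gives ψ = 0.172, H_out = 5.671 kJ/mol
  T = 325.3 K: K = (2.697, 0.594, 0.184), RR gives ψ = 0.209, H_out = 7.076 kJ/mol
Linear interpolation between T = 323.2 (H_out = 5.671) and T = 325.3 (H_out = 7.076) on hF = 6.354 gives T ≈ 324.2 K, at which ψ = 0.19.

T = 324.2 K, V/F = 0.19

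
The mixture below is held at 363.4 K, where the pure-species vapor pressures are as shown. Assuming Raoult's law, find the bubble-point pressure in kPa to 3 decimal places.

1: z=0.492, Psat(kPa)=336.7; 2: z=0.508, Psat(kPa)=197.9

At the bubble point ψ → 0, so ΣzᵢKᵢ = 1 with Kᵢ = Pᵢˢᵃᵗ/P ⇒ P = ΣzᵢPᵢˢᵃᵗ.
P = 0.492·336.7 + 0.508·197.9 = 266.190 kPa

Pbub = 266.190 kPa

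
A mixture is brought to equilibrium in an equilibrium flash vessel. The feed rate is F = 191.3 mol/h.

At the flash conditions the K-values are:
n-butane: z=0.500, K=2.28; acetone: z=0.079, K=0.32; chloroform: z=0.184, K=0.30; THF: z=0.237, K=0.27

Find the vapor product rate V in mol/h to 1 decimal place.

Let β = V/F and solve Σ zᵢ(Kᵢ−1)/(1+β(Kᵢ−1)) = 0.
Check two-phase: ΣzᵢKᵢ = 1.284 > 1 and Σzᵢ/Kᵢ = 1.957 > 1, so g(0) = 0.284 > 0 and g(1) = -0.957 < 0.
Newton iteration, β⁰ = 0.57:
  β = 0.570: g = -0.2283, g' = -0.991 → β = 0.340
  β = 0.340: g = -0.0228, g' = -0.838 → β = 0.312
Converged at β = 0.312.
Then V = β·F = 0.3124·191.3 = 59.8 mol/h and L = F − V = 131.5 mol/h.

V = 59.8 mol/h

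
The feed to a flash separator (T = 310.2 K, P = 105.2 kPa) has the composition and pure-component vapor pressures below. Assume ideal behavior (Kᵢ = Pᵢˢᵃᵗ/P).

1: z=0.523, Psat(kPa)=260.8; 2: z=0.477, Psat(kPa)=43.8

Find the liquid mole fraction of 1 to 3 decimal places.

x_1 = 0.283

Raoult's law: Kᵢ = Pᵢˢᵃᵗ/P = Pᵢˢᵃᵗ/105.2.
  K_1 = 260.8/105.2 = 2.47909, K_2 = 43.8/105.2 = 0.41635
Rachford–Rice: g(V/F) = Σ zᵢ(Kᵢ−1)/(1+V/F(Kᵢ−1)) = 0.
Check two-phase: ΣzᵢKᵢ = 1.495 > 1 and Σzᵢ/Kᵢ = 1.357 > 1, so g(0) = 0.495 > 0 and g(1) = -0.357 < 0.
Binary case is linear: z₁(K₁−1)(1+V/F(K₂−1)) + z₂(K₂−1)(1+V/F(K₁−1)) = 0
⇒ V/F = [z₁(K₁−1)+z₂(K₂−1)] / [−(K₁−1)(K₂−1)] = 0.4952/0.8633 = 0.574
Compositions from xᵢ = zᵢ/(1+V/F(Kᵢ−1)), yᵢ = Kᵢxᵢ:
  1: x = 0.283, y = 0.701
  2: x = 0.717, y = 0.299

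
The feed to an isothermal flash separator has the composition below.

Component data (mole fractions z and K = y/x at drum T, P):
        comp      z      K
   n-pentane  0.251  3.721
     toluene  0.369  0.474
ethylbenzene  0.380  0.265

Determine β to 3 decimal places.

Rachford–Rice: g(β) = Σ zᵢ(Kᵢ−1)/(1+β(Kᵢ−1)) = 0.
g(0) = ΣzᵢKᵢ − 1 = 0.210 and g(1) = 1 − Σzᵢ/Kᵢ = -1.280, so a root lies in (0, 1).
Newton–Raphson from β = 0.5:
  β = 0.500: g = -0.4156, g' = -1.035 → β = 0.098
  β = 0.098: g = 0.0331, g' = -1.509 → β = 0.120
  β = 0.120: g = 0.0010, g' = -1.418 → β = 0.121
Converged at β = 0.121.

β = 0.121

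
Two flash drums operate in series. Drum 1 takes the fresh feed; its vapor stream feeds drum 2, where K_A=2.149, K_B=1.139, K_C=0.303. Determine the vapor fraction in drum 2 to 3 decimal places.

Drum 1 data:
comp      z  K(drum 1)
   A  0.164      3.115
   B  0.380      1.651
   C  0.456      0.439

Drum 1:
Newton–Raphson from ψ₁ = 0.5:
  ψ₁ = 0.500: g = -0.0003, g' = -0.542 → ψ₁ = 0.499
Converged at ψ₁ = 0.499.
Drum-1 compositions:
  A: x = 0.080, y = 0.248
  B: x = 0.287, y = 0.473
  C: x = 0.633, y = 0.278
Drum-2 feed = drum-1 vapor: z₂ = (0.2484, 0.4735, 0.2781).
Drum 2:
Rachford–Rice: g(ψ₂) = Σ zᵢ(Kᵢ−1)/(1+ψ₂(Kᵢ−1)) = 0.
Feasibility: ΣzᵢKᵢ = 1.157, Σzᵢ/Kᵢ = 1.449 — both > 1, two phases present.
Newton iteration, ψ₂⁰ = 0.54:
  ψ₂ = 0.540: g = -0.0734, g' = -0.480 → ψ₂ = 0.387
  ψ₂ = 0.387: g = -0.0054, g' = -0.419 → ψ₂ = 0.374
Converged at ψ₂ = 0.374.
  A: x = 0.174, y = 0.373
  B: x = 0.450, y = 0.513
  C: x = 0.376, y = 0.114

V/F (drum 2) = 0.374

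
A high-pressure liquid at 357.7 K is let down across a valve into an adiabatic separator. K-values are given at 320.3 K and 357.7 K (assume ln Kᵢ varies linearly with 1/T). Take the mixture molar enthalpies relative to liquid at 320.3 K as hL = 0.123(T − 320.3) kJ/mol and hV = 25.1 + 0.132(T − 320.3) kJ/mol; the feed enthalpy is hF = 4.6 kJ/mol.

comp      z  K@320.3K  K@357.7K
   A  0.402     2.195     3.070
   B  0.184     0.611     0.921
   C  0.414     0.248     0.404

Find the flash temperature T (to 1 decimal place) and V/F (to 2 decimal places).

Adiabatic flash: solve Rachford–Rice at each trial T, then check hF = ψ·hV(T) + (1−ψ)·hL(T).
  T = 320.3 K: K = (2.195, 0.611, 0.248), RR gives ψ = 0.124, H_out = 3.107 kJ/mol
  T = 357.7 K: K = (3.070, 0.921, 0.404), RR gives ψ = 0.560, H_out = 18.839 kJ/mol
  T = 339.0 K: K = (2.620, 0.759, 0.321), RR gives ψ = 0.348, H_out = 11.086 kJ/mol
  T = 329.6 K: K = (2.403, 0.683, 0.283), RR gives ψ = 0.240, H_out = 7.192 kJ/mol
  T = 325.0 K: K = (2.299, 0.647, 0.265), RR gives ψ = 0.184, H_out = 5.214 kJ/mol
  T = 322.6 K: K = (2.246, 0.628, 0.256), RR gives ψ = 0.154, H_out = 4.151 kJ/mol
Linear interpolation between T = 322.6 (H_out = 4.151) and T = 325.0 (H_out = 5.214) on hF = 4.6 gives T ≈ 323.6 K, at which ψ = 0.17.

T = 323.6 K, V/F = 0.17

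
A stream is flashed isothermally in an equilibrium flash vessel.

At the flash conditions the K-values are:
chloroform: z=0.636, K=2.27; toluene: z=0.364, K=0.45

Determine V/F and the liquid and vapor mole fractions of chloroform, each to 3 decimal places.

V/F = 0.870, x_chloroform = 0.302, y_chloroform = 0.686

Material balance + equilibrium reduce to Σ zᵢ(Kᵢ−1)/(1+V/F(Kᵢ−1)) = 0.
Check two-phase: ΣzᵢKᵢ = 1.608 > 1 and Σzᵢ/Kᵢ = 1.089 > 1, so g(0) = 0.608 > 0 and g(1) = -0.089 < 0.
Binary case is linear: z₁(K₁−1)(1+V/F(K₂−1)) + z₂(K₂−1)(1+V/F(K₁−1)) = 0
⇒ V/F = [z₁(K₁−1)+z₂(K₂−1)] / [−(K₁−1)(K₂−1)] = 0.6075/0.6985 = 0.870
Compositions from xᵢ = zᵢ/(1+V/F(Kᵢ−1)), yᵢ = Kᵢxᵢ:
  chloroform: x = 0.302, y = 0.686
  toluene: x = 0.698, y = 0.314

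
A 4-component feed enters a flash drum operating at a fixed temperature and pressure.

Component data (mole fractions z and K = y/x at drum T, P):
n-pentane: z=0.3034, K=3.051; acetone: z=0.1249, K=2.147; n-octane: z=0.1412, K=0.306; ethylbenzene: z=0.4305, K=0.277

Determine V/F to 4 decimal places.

Rachford–Rice: g(V/F) = Σ zᵢ(Kᵢ−1)/(1+V/F(Kᵢ−1)) = 0.
g(0) = ΣzᵢKᵢ − 1 = 0.3563 and g(1) = 1 − Σzᵢ/Kᵢ = -1.1732, so a root lies in (0, 1).
Newton–Raphson from V/F = 0.5:
  V/F = 0.5000: g = -0.23927, g' = -1.0889 → V/F = 0.2803
  V/F = 0.2803: g = -0.00846, g' = -1.0675 → V/F = 0.2723
  V/F = 0.2723: g = 0.00002, g' = -1.0731 → V/F = 0.2724
Converged at V/F = 0.2724.

V/F = 0.2724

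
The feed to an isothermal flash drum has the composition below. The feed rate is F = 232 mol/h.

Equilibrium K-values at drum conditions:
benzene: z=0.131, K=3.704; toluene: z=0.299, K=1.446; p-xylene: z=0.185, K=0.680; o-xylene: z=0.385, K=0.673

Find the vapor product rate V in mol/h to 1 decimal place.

V = 148.3 mol/h

Rachford–Rice: g(V/F) = Σ zᵢ(Kᵢ−1)/(1+V/F(Kᵢ−1)) = 0.
Check two-phase: ΣzᵢKᵢ = 1.302 > 1 and Σzᵢ/Kᵢ = 1.086 > 1, so g(0) = 0.302 > 0 and g(1) = -0.086 < 0.
Newton iteration, V/F⁰ = 0.55:
  V/F = 0.550: g = 0.0242, g' = -0.282 → V/F = 0.636
  V/F = 0.636: g = 0.0010, g' = -0.261 → V/F = 0.639
Converged at V/F = 0.639.
Then V = V/F·F = 0.6393·232 = 148.3 mol/h and L = F − V = 83.7 mol/h.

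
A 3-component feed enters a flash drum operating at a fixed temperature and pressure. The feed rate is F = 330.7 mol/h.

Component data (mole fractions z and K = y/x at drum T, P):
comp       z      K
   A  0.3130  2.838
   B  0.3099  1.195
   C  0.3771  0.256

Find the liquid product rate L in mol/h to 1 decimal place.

Newton iteration, V/F⁰ = 0.5:
  V/F = 0.5000: g = -0.09191, g' = -0.8262 → V/F = 0.3888
  V/F = 0.3888: g = -0.00302, g' = -0.7831 → V/F = 0.3849
Converged at V/F = 0.3849.
Then V = V/F·F = 0.3849·330.7 = 127.3 mol/h and L = F − V = 203.4 mol/h.

L = 203.4 mol/h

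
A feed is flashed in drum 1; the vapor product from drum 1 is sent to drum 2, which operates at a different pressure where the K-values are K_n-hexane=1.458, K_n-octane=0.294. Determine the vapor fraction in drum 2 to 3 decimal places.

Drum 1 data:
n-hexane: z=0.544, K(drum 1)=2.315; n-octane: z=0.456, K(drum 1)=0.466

V/F (drum 2) = 0.223

Drum 1:
Material balance + equilibrium reduce to Σ zᵢ(Kᵢ−1)/(1+ψ₁(Kᵢ−1)) = 0.
Check two-phase: ΣzᵢKᵢ = 1.472 > 1 and Σzᵢ/Kᵢ = 1.214 > 1, so g(0) = 0.472 > 0 and g(1) = -0.214 < 0.
Binary case is linear: z₁(K₁−1)(1+ψ₁(K₂−1)) + z₂(K₂−1)(1+ψ₁(K₁−1)) = 0
⇒ ψ₁ = [z₁(K₁−1)+z₂(K₂−1)] / [−(K₁−1)(K₂−1)] = 0.4719/0.7022 = 0.672
Drum-1 compositions:
  n-hexane: x = 0.289, y = 0.669
  n-octane: x = 0.711, y = 0.331
Drum-2 feed = drum-1 vapor: z₂ = (0.6686, 0.3314).
Drum 2:
Let ψ₂ = V/F and solve Σ zᵢ(Kᵢ−1)/(1+ψ₂(Kᵢ−1)) = 0.
Feasibility: ΣzᵢKᵢ = 1.072, Σzᵢ/Kᵢ = 1.586 — both > 1, two phases present.
Binary case is linear: z₁(K₁−1)(1+ψ₂(K₂−1)) + z₂(K₂−1)(1+ψ₂(K₁−1)) = 0
⇒ ψ₂ = [z₁(K₁−1)+z₂(K₂−1)] / [−(K₁−1)(K₂−1)] = 0.0722/0.3233 = 0.223
  n-hexane: x = 0.607, y = 0.884
  n-octane: x = 0.393, y = 0.116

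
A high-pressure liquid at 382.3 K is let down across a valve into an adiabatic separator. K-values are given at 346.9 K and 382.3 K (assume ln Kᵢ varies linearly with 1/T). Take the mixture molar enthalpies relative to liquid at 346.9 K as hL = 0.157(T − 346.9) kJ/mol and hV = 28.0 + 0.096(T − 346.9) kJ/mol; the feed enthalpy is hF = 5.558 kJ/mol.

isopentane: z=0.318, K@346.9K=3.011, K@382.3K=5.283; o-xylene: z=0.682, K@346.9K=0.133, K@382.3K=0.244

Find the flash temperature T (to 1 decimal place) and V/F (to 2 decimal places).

T = 359.5 K, V/F = 0.13

Adiabatic flash: solve Rachford–Rice at each trial T, then check hF = ψ·hV(T) + (1−ψ)·hL(T).
  T = 346.9 K: K = (3.011, 0.133), RR gives ψ = 0.028, H_out = 0.774 kJ/mol
  T = 382.3 K: K = (5.283, 0.244), RR gives ψ = 0.261, H_out = 12.313 kJ/mol
  T = 364.6 K: K = (4.043, 0.183), RR gives ψ = 0.165, H_out = 7.222 kJ/mol
  T = 355.8 K: K = (3.505, 0.157), RR gives ψ = 0.105, H_out = 4.275 kJ/mol
  T = 360.2 K: K = (3.768, 0.169), RR gives ψ = 0.136, H_out = 5.798 kJ/mol
  T = 358.0 K: K = (3.635, 0.163), RR gives ψ = 0.121, H_out = 5.050 kJ/mol
Linear interpolation between T = 358.0 (H_out = 5.050) and T = 360.2 (H_out = 5.798) on hF = 5.558 gives T ≈ 359.5 K, at which ψ = 0.13.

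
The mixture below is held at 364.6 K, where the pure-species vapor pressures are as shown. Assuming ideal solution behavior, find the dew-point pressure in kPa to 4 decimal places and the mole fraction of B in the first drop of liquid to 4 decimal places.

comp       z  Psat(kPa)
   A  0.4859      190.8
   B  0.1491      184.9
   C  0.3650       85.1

At the dew point ψ → 1, so Σzᵢ/Kᵢ = 1 with Kᵢ = Pᵢˢᵃᵗ/P ⇒ 1/P = Σzᵢ/Pᵢˢᵃᵗ.
1/P = 0.4859/190.8 + 0.1491/184.9 + 0.3650/85.1 = 0.0076421 ⇒ P = 130.8541 kPa
xᵢ = zᵢP/Pᵢˢᵃᵗ ⇒ x_B = 0.1491·130.8541/184.9 = 0.1055

Pdew = 130.8541 kPa, x_B = 0.1055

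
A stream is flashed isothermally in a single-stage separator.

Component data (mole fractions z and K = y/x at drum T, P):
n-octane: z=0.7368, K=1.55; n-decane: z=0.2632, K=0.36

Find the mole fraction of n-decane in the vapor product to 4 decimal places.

y_n-decane = 0.1664

Material balance + equilibrium reduce to Σ zᵢ(Kᵢ−1)/(1+V/F(Kᵢ−1)) = 0.
g(0) = ΣzᵢKᵢ − 1 = 0.2368 and g(1) = 1 − Σzᵢ/Kᵢ = -0.2065, so a root lies in (0, 1).
Binary case is linear: z₁(K₁−1)(1+V/F(K₂−1)) + z₂(K₂−1)(1+V/F(K₁−1)) = 0
⇒ V/F = [z₁(K₁−1)+z₂(K₂−1)] / [−(K₁−1)(K₂−1)] = 0.23679/0.35200 = 0.6727
Compositions from xᵢ = zᵢ/(1+V/F(Kᵢ−1)), yᵢ = Kᵢxᵢ:
  n-octane: x = 0.5378, y = 0.8336
  n-decane: x = 0.4622, y = 0.1664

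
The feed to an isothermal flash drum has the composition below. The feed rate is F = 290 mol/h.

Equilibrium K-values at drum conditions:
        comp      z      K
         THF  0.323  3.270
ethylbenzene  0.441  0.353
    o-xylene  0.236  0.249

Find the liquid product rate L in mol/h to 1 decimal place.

Newton–Raphson from V/F = 0.5:
  V/F = 0.500: g = -0.3622, g' = -1.110 → V/F = 0.174
Converged at V/F = 0.174.
Then V = V/F·F = 0.1742·290 = 50.5 mol/h and L = F − V = 239.5 mol/h.

L = 239.5 mol/h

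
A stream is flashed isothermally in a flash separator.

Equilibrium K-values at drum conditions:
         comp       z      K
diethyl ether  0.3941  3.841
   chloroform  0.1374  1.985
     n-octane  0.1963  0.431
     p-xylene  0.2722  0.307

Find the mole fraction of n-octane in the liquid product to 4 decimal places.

Let ψ = V/F and solve Σ zᵢ(Kᵢ−1)/(1+ψ(Kᵢ−1)) = 0.
g(0) = ΣzᵢKᵢ − 1 = 0.9546 and g(1) = 1 − Σzᵢ/Kᵢ = -0.5139, so a root lies in (0, 1).
Iterate (Newton) starting at ψ = 0.48:
  ψ = 0.4800: g = 0.12926, g' = -1.0446 → ψ = 0.6037
  ψ = 0.6037: g = 0.00275, g' = -1.0178 → ψ = 0.6064
Converged at ψ = 0.6064.
Compositions from xᵢ = zᵢ/(1+ψ(Kᵢ−1)), yᵢ = Kᵢxᵢ:
  diethyl ether: x = 0.1447, y = 0.5559
  chloroform: x = 0.0860, y = 0.1707
  n-octane: x = 0.2997, y = 0.1292
  p-xylene: x = 0.4695, y = 0.1441

x_n-octane = 0.2997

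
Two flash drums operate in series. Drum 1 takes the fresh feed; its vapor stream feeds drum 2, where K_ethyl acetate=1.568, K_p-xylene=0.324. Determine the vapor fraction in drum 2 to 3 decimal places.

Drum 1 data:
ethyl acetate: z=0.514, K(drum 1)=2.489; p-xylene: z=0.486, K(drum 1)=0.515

V/F (drum 2) = 0.221

Drum 1:
Let ψ₁ = V/F and solve Σ zᵢ(Kᵢ−1)/(1+ψ₁(Kᵢ−1)) = 0.
Check two-phase: ΣzᵢKᵢ = 1.530 > 1 and Σzᵢ/Kᵢ = 1.150 > 1, so g(0) = 0.530 > 0 and g(1) = -0.150 < 0.
Iterate (Newton) starting at ψ₁ = 0.32:
  ψ₁ = 0.320: g = 0.2393, g' = -0.683 → ψ₁ = 0.670
  ψ₁ = 0.670: g = 0.0337, g' = -0.536 → ψ₁ = 0.733
Converged at ψ₁ = 0.733.
Drum-1 compositions:
  ethyl acetate: x = 0.246, y = 0.612
  p-xylene: x = 0.754, y = 0.388
Drum-2 feed = drum-1 vapor: z₂ = (0.6115, 0.3885).
Drum 2:
Newton–Raphson from ψ₂ = 0.7:
  ψ₂ = 0.700: g = -0.2500, g' = -0.741 → ψ₂ = 0.363
  ψ₂ = 0.363: g = -0.0598, g' = -0.447 → ψ₂ = 0.229
  ψ₂ = 0.229: g = -0.0032, g' = -0.403 → ψ₂ = 0.221
Converged at ψ₂ = 0.221.
  ethyl acetate: x = 0.543, y = 0.852
  p-xylene: x = 0.457, y = 0.148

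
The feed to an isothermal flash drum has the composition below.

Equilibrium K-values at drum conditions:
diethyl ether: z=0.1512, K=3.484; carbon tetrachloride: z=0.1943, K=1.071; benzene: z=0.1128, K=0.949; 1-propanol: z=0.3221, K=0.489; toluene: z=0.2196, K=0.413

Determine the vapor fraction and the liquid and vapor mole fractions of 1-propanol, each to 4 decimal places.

Rachford–Rice: g(ψ) = Σ zᵢ(Kᵢ−1)/(1+ψ(Kᵢ−1)) = 0.
Feasibility: ΣzᵢKᵢ = 1.0901, Σzᵢ/Kᵢ = 1.5341 — both > 1, two phases present.
Newton–Raphson from ψ = 0.5:
  ψ = 0.5000: g = -0.22860, g' = -0.4902 → ψ = 0.0336
  ψ = 0.0336: g = 0.05565, g' = -0.9617 → ψ = 0.0915
  ψ = 0.0915: g = 0.00507, g' = -0.7977 → ψ = 0.0978
  ψ = 0.0978: g = 0.00005, g' = -0.7834 → ψ = 0.0979
Converged at ψ = 0.0979.
Compositions from xᵢ = zᵢ/(1+ψ(Kᵢ−1)), yᵢ = Kᵢxᵢ:
  diethyl ether: x = 0.1216, y = 0.4237
  carbon tetrachloride: x = 0.1930, y = 0.2067
  benzene: x = 0.1134, y = 0.1076
  1-propanol: x = 0.3391, y = 0.1658
  toluene: x = 0.2330, y = 0.0962

ψ = 0.0979, x_1-propanol = 0.3391, y_1-propanol = 0.1658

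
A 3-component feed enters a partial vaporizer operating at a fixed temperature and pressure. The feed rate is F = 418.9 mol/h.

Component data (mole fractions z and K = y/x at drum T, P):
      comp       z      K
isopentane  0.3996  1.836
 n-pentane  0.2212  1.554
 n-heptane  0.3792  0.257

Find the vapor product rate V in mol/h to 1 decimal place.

Rachford–Rice: g(ψ) = Σ zᵢ(Kᵢ−1)/(1+ψ(Kᵢ−1)) = 0.
Feasibility: ΣzᵢKᵢ = 1.1749, Σzᵢ/Kᵢ = 1.8355 — both > 1, two phases present.
Newton–Raphson from ψ = 0.5:
  ψ = 0.5000: g = -0.11673, g' = -0.7105 → ψ = 0.3357
  ψ = 0.3357: g = -0.01119, g' = -0.5901 → ψ = 0.3167
  ψ = 0.3167: g = -0.00008, g' = -0.5817 → ψ = 0.3166
Converged at ψ = 0.3166.
Then V = ψ·F = 0.3166·418.9 = 132.6 mol/h and L = F − V = 286.3 mol/h.

V = 132.6 mol/h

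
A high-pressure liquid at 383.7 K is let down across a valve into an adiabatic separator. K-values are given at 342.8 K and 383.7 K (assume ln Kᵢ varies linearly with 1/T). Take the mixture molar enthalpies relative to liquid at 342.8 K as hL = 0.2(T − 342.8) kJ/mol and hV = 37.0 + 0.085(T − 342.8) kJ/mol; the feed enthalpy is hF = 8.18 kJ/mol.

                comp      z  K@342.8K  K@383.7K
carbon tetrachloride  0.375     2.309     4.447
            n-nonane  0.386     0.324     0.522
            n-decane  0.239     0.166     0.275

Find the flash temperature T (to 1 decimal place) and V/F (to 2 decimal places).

T = 352.5 K, V/F = 0.17

Adiabatic flash: solve Rachford–Rice at each trial T, then check hF = ψ·hV(T) + (1−ψ)·hL(T).
  T = 342.8 K: K = (2.309, 0.324, 0.166), RR gives ψ = 0.032, H_out = 1.170 kJ/mol
  T = 383.7 K: K = (4.447, 0.522, 0.275), RR gives ψ = 0.463, H_out = 23.138 kJ/mol
  T = 363.2 K: K = (3.261, 0.417, 0.217), RR gives ψ = 0.289, H_out = 14.093 kJ/mol
  T = 353.0 K: K = (2.758, 0.369, 0.190), RR gives ψ = 0.179, H_out = 8.467 kJ/mol
  T = 347.9 K: K = (2.527, 0.346, 0.178), RR gives ψ = 0.112, H_out = 5.103 kJ/mol
  T = 350.4 K: K = (2.638, 0.357, 0.184), RR gives ψ = 0.146, H_out = 6.811 kJ/mol
  T = 351.7 K: K = (2.698, 0.363, 0.187), RR gives ψ = 0.163, H_out = 7.653 kJ/mol
Linear interpolation between T = 351.7 (H_out = 7.653) and T = 353.0 (H_out = 8.467) on hF = 8.18 gives T ≈ 352.5 K, at which ψ = 0.17.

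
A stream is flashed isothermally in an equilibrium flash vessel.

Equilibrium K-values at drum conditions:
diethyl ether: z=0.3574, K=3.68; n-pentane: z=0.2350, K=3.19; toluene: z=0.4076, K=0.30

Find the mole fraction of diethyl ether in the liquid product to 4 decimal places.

x_diethyl ether = 0.1265

Material balance + equilibrium reduce to Σ zᵢ(Kᵢ−1)/(1+ψ(Kᵢ−1)) = 0.
Check two-phase: ΣzᵢKᵢ = 2.1872 > 1 and Σzᵢ/Kᵢ = 1.5295 > 1, so g(0) = 1.1872 > 0 and g(1) = -0.5295 < 0.
Newton iteration, ψ⁰ = 0.5:
  ψ = 0.5000: g = 0.21603, g' = -1.1983 → ψ = 0.6803
  ψ = 0.6803: g = 0.00127, g' = -1.2318 → ψ = 0.6813
Converged at ψ = 0.6813.
Compositions from xᵢ = zᵢ/(1+ψ(Kᵢ−1)), yᵢ = Kᵢxᵢ:
  diethyl ether: x = 0.1265, y = 0.4654
  n-pentane: x = 0.0943, y = 0.3008
  toluene: x = 0.7792, y = 0.2338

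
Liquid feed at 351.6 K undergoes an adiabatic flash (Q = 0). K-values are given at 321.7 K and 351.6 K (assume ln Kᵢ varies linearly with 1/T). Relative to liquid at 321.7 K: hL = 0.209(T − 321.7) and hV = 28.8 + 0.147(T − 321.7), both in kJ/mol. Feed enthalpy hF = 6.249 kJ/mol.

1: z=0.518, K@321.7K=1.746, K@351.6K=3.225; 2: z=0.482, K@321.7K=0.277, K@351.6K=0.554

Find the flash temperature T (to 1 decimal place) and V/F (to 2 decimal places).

Adiabatic flash: solve Rachford–Rice at each trial T, then check hF = ψ·hV(T) + (1−ψ)·hL(T).
  T = 321.7 K: K = (1.746, 0.277), RR gives ψ = 0.070, H_out = 2.026 kJ/mol
  T = 351.6 K: K = (3.225, 0.554), RR gives ψ = 0.945, H_out = 31.708 kJ/mol
  T = 336.6 K: K = (2.403, 0.397), RR gives ψ = 0.516, H_out = 17.498 kJ/mol
  T = 329.1 K: K = (2.054, 0.333), RR gives ψ = 0.319, H_out = 10.581 kJ/mol
  T = 325.4 K: K = (1.895, 0.304), RR gives ψ = 0.206, H_out = 6.652 kJ/mol
  T = 323.5 K: K = (1.818, 0.290), RR gives ψ = 0.140, H_out = 4.388 kJ/mol
  T = 324.4 K: K = (1.854, 0.296), RR gives ψ = 0.172, H_out = 5.486 kJ/mol
  T = 324.9 K: K = (1.875, 0.300), RR gives ψ = 0.189, H_out = 6.076 kJ/mol
  T = 325.1 K: K = (1.883, 0.302), RR gives ψ = 0.196, H_out = 6.308 kJ/mol
Linear interpolation between T = 324.9 (H_out = 6.076) and T = 325.1 (H_out = 6.308) on hF = 6.249 gives T ≈ 325.0 K, at which ψ = 0.19.

T = 325.0 K, V/F = 0.19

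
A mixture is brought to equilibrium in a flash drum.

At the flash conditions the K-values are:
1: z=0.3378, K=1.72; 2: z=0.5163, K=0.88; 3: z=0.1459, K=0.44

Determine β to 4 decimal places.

β = 0.4971

Material balance + equilibrium reduce to Σ zᵢ(Kᵢ−1)/(1+β(Kᵢ−1)) = 0.
g(0) = ΣzᵢKᵢ − 1 = 0.0996 and g(1) = 1 − Σzᵢ/Kᵢ = -0.1147, so a root lies in (0, 1).
Iterate (Newton) starting at β = 0.43:
  β = 0.4300: g = 0.01277, g' = -0.1898 → β = 0.4973
  β = 0.4973: g = -0.00004, g' = -0.1912 → β = 0.4971
Converged at β = 0.4971.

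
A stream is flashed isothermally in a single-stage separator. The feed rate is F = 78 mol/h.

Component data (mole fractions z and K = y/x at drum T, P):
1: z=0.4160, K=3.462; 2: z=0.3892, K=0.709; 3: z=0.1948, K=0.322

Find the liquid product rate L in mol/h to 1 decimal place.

L = 25.3 mol/h

Material balance + equilibrium reduce to Σ zᵢ(Kᵢ−1)/(1+ψ(Kᵢ−1)) = 0.
Feasibility: ΣzᵢKᵢ = 1.7789, Σzᵢ/Kᵢ = 1.2741 — both > 1, two phases present.
Newton–Raphson from ψ = 0.67:
  ψ = 0.6700: g = 0.00386, g' = -0.7107 → ψ = 0.6754
Converged at ψ = 0.6754.
Then V = ψ·F = 0.6754·78 = 52.7 mol/h and L = F − V = 25.3 mol/h.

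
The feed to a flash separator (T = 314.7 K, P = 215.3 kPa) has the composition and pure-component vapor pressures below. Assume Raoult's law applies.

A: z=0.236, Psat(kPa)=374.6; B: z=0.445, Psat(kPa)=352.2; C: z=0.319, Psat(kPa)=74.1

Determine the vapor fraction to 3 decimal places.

Raoult's law: Kᵢ = Pᵢˢᵃᵗ/P = Pᵢˢᵃᵗ/215.3.
  K_A = 374.6/215.3 = 1.73990, K_B = 352.2/215.3 = 1.63586, K_C = 74.1/215.3 = 0.34417
Rachford–Rice: g(ψ) = Σ zᵢ(Kᵢ−1)/(1+ψ(Kᵢ−1)) = 0.
Feasibility: ΣzᵢKᵢ = 1.248, Σzᵢ/Kᵢ = 1.335 — both > 1, two phases present.
Newton iteration, ψ⁰ = 0.5:
  ψ = 0.500: g = 0.0309, g' = -0.476 → ψ = 0.565
  ψ = 0.565: g = -0.0010, g' = -0.508 → ψ = 0.563
Converged at ψ = 0.563.

ψ = 0.563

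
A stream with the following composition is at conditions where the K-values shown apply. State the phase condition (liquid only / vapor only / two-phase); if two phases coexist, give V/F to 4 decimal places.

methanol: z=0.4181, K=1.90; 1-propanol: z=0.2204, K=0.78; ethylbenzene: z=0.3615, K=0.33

ΣzᵢKᵢ = 1.0856; Σzᵢ/Kᵢ = 1.5981.
Both exceed 1, so a two-phase solution exists.
Let ψ = V/F and solve Σ zᵢ(Kᵢ−1)/(1+ψ(Kᵢ−1)) = 0.
Iterate (Newton) starting at ψ = 0.5:
  ψ = 0.5000: g = -0.15919, g' = -0.5415 → ψ = 0.2060
  ψ = 0.2060: g = -0.01435, g' = -0.4711 → ψ = 0.1756
Converged at ψ = 0.1756.

two-phase, V/F = 0.1756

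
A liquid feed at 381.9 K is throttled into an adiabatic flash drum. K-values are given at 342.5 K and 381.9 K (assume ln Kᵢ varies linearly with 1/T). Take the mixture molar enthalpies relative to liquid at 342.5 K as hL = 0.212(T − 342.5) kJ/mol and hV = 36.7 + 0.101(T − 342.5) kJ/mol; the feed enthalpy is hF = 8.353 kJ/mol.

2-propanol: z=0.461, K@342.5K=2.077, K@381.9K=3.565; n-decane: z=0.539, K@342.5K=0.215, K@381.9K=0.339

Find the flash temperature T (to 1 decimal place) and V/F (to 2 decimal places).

T = 349.6 K, V/F = 0.19

Adiabatic flash: solve Rachford–Rice at each trial T, then check hF = ψ·hV(T) + (1−ψ)·hL(T).
  T = 342.5 K: K = (2.077, 0.215), RR gives ψ = 0.087, H_out = 3.185 kJ/mol
  T = 381.9 K: K = (3.565, 0.339), RR gives ψ = 0.487, H_out = 24.105 kJ/mol
  T = 362.2 K: K = (2.761, 0.273), RR gives ψ = 0.328, H_out = 15.511 kJ/mol
  T = 352.4 K: K = (2.406, 0.243), RR gives ψ = 0.226, H_out = 10.144 kJ/mol
  T = 347.4 K: K = (2.236, 0.229), RR gives ψ = 0.162, H_out = 6.888 kJ/mol
  T = 349.9 K: K = (2.320, 0.236), RR gives ψ = 0.195, H_out = 8.571 kJ/mol
  T = 348.6 K: K = (2.276, 0.232), RR gives ψ = 0.178, H_out = 7.711 kJ/mol
Linear interpolation between T = 348.6 (H_out = 7.711) and T = 349.9 (H_out = 8.571) on hF = 8.353 gives T ≈ 349.6 K, at which ψ = 0.19.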